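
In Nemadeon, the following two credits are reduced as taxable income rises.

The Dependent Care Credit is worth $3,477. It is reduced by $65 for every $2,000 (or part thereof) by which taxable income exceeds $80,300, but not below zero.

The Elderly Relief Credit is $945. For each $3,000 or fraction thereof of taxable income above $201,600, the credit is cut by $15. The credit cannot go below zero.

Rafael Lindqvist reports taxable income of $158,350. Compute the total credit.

Dependent Care Credit: income exceeds $80,300 by $78,050, which is 40 full-or-partial $2,000 increments; reduction = 40 × $65 = $2,600, leaving $877.
Elderly Relief Credit: $158,350 is at or below the $201,600 threshold, so the full $945 applies.
Total: $877 + $945 = $1,822.

$1,822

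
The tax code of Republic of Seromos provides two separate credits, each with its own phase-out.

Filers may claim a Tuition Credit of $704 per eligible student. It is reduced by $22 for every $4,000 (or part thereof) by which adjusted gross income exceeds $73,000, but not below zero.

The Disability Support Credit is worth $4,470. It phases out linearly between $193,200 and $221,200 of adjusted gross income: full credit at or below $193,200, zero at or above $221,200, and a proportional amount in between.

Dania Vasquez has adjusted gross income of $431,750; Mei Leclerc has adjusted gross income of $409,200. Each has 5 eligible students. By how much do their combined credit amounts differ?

$110

Dania ($431,750): Tuition Credit: base = 5 × $704 = $3,520. income exceeds $73,000 by $358,750, which is 90 full-or-partial $4,000 increments; reduction = 90 × $22 = $1,980, leaving $1,540. Disability Support Credit: $431,750 is at or above $221,200, so the credit is $0. total $1,540 + $0 = $1,540
Mei ($409,200): Tuition Credit: base = 5 × $704 = $3,520. income exceeds $73,000 by $336,200, which is 85 full-or-partial $4,000 increments; reduction = 85 × $22 = $1,870, leaving $1,650. Disability Support Credit: $409,200 is at or above $221,200, so the credit is $0. total $1,650 + $0 = $1,650
Difference: |$1,540 − $1,650| = $110.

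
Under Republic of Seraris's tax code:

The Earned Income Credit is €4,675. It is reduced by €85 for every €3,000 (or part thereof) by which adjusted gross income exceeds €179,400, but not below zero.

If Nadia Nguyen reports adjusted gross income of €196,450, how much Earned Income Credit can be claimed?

Earned Income Credit: income exceeds €179,400 by €17,050, which is 6 full-or-partial €3,000 increments; reduction = 6 × €85 = €510, leaving €4,165.

€4,165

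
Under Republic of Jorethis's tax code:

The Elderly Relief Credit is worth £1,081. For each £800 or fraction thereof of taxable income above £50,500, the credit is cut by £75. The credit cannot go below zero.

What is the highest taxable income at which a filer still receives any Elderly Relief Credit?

After 14 increments the reduction is 14 × £75 = £1,050, leaving £31; one more increment wipes it out. Increment 14 ends at excess 14 × £800 = £11,200, so the highest qualifying income is £50,500 + £11,200 = £61,700.

£61,700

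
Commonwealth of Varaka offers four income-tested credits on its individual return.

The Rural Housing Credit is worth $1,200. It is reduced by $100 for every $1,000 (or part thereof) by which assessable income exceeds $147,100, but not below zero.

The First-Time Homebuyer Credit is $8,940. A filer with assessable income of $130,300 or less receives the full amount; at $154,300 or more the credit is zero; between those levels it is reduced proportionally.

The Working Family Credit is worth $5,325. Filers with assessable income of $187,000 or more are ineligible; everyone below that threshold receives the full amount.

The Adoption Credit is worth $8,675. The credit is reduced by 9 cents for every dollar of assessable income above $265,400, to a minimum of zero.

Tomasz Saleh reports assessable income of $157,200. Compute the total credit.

$14,100

Rural Housing Credit: income exceeds $147,100 by $10,100, which is 11 full-or-partial $1,000 increments; reduction = 11 × $100 = $1,100, leaving $100.
First-Time Homebuyer Credit: $157,200 is at or above $154,300, so the credit is $0.
Working Family Credit: $157,200 is below the $187,000 cutoff, so the full $5,325 applies.
Adoption Credit: $157,200 is at or below the $265,400 threshold, so the full $8,675 applies.
Total: $100 + $0 + $5,325 + $8,675 = $14,100.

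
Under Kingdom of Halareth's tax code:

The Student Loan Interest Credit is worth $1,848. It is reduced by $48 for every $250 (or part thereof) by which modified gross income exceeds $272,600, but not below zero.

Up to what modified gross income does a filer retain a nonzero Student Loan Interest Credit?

After 38 increments the reduction is 38 × $48 = $1,824, leaving $24; one more increment wipes it out. Increment 38 ends at excess 38 × $250 = $9,500, so the highest qualifying income is $272,600 + $9,500 = $282,100.

$282,100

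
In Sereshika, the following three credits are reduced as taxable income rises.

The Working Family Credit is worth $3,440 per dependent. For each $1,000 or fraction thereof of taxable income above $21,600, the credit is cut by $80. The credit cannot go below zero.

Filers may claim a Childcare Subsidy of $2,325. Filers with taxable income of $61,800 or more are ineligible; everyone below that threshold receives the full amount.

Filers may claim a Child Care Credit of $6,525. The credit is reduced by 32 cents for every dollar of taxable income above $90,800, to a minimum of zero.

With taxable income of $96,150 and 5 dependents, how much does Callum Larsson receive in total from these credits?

Working Family Credit: base = 5 × $3,440 = $17,200. income exceeds $21,600 by $74,550, which is 75 full-or-partial $1,000 increments; reduction = 75 × $80 = $6,000, leaving $11,200.
Childcare Subsidy: $96,150 meets or exceeds the $61,800 cutoff, so the credit is $0.
Child Care Credit: 32% of the $5,350 excess over $90,800 is $1,712; credit = $6,525 − $1,712 = $4,813.
Total: $11,200 + $0 + $4,813 = $16,013.

$16,013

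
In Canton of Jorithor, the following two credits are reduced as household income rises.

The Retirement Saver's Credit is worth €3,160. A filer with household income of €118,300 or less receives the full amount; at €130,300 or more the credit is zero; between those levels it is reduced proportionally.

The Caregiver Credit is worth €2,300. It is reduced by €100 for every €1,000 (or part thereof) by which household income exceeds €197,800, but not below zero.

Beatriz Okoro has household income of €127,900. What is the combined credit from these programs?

€2,932

Retirement Saver's Credit: €127,900 is €9,600 into a €12,000 phase-out range, leaving 2,400/12,000 of the credit: €3,160 × 2,400/12,000 = €632.
Caregiver Credit: €127,900 is at or below the €197,800 threshold, so the full €2,300 applies.
Total: €632 + €2,300 = €2,932.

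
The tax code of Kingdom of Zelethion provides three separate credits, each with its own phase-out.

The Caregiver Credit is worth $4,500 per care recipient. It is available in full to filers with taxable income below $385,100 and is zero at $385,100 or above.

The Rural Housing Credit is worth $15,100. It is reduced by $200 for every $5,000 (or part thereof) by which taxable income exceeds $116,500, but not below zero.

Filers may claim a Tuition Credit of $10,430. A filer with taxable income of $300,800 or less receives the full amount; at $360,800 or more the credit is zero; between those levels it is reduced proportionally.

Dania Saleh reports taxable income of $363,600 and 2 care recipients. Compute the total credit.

Caregiver Credit: base = 2 × $4,500 = $9,000. $363,600 is below the $385,100 cutoff, so the full $9,000 applies.
Rural Housing Credit: income exceeds $116,500 by $247,100, which is 50 full-or-partial $5,000 increments; reduction = 50 × $200 = $10,000, leaving $5,100.
Tuition Credit: $363,600 is at or above $360,800, so the credit is $0.
Total: $9,000 + $5,100 + $0 = $14,100.

$14,100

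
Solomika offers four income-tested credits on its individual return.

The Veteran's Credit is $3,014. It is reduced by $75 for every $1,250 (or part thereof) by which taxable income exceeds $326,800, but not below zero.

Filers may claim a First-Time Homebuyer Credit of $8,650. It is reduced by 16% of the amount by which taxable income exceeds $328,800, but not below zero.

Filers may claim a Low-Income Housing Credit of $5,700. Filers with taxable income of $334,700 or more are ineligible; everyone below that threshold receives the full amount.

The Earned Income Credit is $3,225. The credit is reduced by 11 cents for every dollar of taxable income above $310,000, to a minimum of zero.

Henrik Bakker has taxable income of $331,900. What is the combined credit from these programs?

$17,309

Veteran's Credit: income exceeds $326,800 by $5,100, which is 5 full-or-partial $1,250 increments; reduction = 5 × $75 = $375, leaving $2,639.
First-Time Homebuyer Credit: 16% of the $3,100 excess over $328,800 is $496; credit = $8,650 − $496 = $8,154.
Low-Income Housing Credit: $331,900 is below the $334,700 cutoff, so the full $5,700 applies.
Earned Income Credit: 11% of the $21,900 excess over $310,000 is $2,409; credit = $3,225 − $2,409 = $816.
Total: $2,639 + $8,154 + $5,700 + $816 = $17,309.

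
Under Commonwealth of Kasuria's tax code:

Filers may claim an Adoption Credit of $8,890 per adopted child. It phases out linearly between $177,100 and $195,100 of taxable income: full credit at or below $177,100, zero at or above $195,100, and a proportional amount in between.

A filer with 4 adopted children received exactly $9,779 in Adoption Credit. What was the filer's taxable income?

Full credit = 4 × $8,890 = $35,560.
$9,779 is 9,779/35,560 of the full $35,560, so 25,781/35,560 of the $18,000 range has been used: income = $177,100 + $18,000 × 25,781/35,560 = $190,150.

$190,150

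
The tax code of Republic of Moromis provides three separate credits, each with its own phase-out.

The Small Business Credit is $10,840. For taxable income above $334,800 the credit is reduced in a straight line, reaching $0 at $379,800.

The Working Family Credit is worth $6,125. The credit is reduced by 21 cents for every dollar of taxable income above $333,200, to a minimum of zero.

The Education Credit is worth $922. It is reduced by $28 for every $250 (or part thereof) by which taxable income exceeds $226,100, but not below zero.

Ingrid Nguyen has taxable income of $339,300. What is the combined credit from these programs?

Small Business Credit: $339,300 is $4,500 into a $45,000 phase-out range, leaving 40,500/45,000 of the credit: $10,840 × 40,500/45,000 = $9,756.
Working Family Credit: 21% of the $6,100 excess over $333,200 is $1,281; credit = $6,125 − $1,281 = $4,844.
Education Credit: income exceeds $226,100 by $113,200 → 453 increments × $28 = $12,684 ≥ base, so the credit is $0.
Total: $9,756 + $4,844 + $0 = $14,600.

$14,600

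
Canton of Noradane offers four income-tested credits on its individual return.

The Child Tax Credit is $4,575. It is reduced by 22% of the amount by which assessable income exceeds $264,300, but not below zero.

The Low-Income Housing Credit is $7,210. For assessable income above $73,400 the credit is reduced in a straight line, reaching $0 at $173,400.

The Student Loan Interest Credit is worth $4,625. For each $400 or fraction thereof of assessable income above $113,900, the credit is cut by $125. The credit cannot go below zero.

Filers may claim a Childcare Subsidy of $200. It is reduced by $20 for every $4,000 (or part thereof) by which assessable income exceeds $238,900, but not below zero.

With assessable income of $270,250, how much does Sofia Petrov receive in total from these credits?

Child Tax Credit: 22% of the $5,950 excess over $264,300 is $1,309; credit = $4,575 − $1,309 = $3,266.
Low-Income Housing Credit: $270,250 is at or above $173,400, so the credit is $0.
Student Loan Interest Credit: income exceeds $113,900 by $156,350 → 391 increments × $125 = $48,875 ≥ base, so the credit is $0.
Childcare Subsidy: income exceeds $238,900 by $31,350, which is 8 full-or-partial $4,000 increments; reduction = 8 × $20 = $160, leaving $40.
Total: $3,266 + $0 + $0 + $40 = $3,306.

$3,306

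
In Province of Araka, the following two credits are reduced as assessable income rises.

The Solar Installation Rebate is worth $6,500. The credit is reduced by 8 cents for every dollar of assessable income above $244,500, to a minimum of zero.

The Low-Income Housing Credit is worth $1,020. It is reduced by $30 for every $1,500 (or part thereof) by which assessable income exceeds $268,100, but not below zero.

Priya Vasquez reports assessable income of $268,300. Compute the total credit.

$5,586

Solar Installation Rebate: 8% of the $23,800 excess over $244,500 is $1,904; credit = $6,500 − $1,904 = $4,596.
Low-Income Housing Credit: income exceeds $268,100 by $200, which is 1 full-or-partial $1,500 increment; reduction = 1 × $30 = $30, leaving $990.
Total: $4,596 + $990 = $5,586.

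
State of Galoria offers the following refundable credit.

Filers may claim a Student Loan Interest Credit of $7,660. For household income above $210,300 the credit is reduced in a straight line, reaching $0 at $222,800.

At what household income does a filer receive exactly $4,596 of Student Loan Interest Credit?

$215,300

$4,596 is 4,596/7,660 of the full $7,660, so 3,064/7,660 of the $12,500 range has been used: income = $210,300 + $12,500 × 3,064/7,660 = $215,300.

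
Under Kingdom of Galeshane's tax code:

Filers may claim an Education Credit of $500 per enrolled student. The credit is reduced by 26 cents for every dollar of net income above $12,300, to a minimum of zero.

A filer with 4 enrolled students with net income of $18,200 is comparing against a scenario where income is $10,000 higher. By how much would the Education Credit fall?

At $18,200 — base = 4 × $500 = $2,000. 26% of the $5,900 excess over $12,300 is $1,534; credit = $2,000 − $1,534 = $466.
At $28,200 — base = 4 × $500 = $2,000. 26% of the $15,900 excess over $12,300 is $4,134 ≥ base, so the credit is $0.
Lost: $466 − $0 = $466.

$466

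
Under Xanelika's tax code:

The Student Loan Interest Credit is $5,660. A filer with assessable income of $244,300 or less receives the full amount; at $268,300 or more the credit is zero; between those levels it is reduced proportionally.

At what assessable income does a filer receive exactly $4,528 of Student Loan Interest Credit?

$249,100

$4,528 is 4,528/5,660 of the full $5,660, so 1,132/5,660 of the $24,000 range has been used: income = $244,300 + $24,000 × 1,132/5,660 = $249,100.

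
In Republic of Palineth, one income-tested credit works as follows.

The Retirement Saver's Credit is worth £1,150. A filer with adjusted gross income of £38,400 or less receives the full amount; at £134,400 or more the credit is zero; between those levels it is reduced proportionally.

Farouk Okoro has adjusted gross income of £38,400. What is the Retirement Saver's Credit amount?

Retirement Saver's Credit: £38,400 is at or below the £38,400 threshold, so the full £1,150 applies.

£1,150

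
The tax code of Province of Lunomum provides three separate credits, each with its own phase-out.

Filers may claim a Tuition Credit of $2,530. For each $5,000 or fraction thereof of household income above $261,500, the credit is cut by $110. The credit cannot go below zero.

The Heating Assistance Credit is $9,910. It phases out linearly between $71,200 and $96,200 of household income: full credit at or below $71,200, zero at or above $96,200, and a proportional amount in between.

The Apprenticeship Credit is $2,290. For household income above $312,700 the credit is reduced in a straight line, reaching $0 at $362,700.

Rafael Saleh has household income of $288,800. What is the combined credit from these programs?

$4,160

Tuition Credit: income exceeds $261,500 by $27,300, which is 6 full-or-partial $5,000 increments; reduction = 6 × $110 = $660, leaving $1,870.
Heating Assistance Credit: $288,800 is at or above $96,200, so the credit is $0.
Apprenticeship Credit: $288,800 is at or below the $312,700 threshold, so the full $2,290 applies.
Total: $1,870 + $0 + $2,290 = $4,160.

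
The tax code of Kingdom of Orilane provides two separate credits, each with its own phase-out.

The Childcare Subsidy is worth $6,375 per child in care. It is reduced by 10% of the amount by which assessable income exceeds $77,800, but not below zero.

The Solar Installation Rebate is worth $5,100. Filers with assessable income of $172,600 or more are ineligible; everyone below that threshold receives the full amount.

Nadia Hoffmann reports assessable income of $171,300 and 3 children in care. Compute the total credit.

Childcare Subsidy: base = 3 × $6,375 = $19,125. 10% of the $93,500 excess over $77,800 is $9,350; credit = $19,125 − $9,350 = $9,775.
Solar Installation Rebate: $171,300 is below the $172,600 cutoff, so the full $5,100 applies.
Total: $9,775 + $5,100 = $14,875.

$14,875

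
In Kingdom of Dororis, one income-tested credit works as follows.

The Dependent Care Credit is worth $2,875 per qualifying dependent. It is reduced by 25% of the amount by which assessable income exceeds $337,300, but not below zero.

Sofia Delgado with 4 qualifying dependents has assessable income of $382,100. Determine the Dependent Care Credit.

Dependent Care Credit: base = 4 × $2,875 = $11,500. 25% of the $44,800 excess over $337,300 is $11,200; credit = $11,500 − $11,200 = $300.

$300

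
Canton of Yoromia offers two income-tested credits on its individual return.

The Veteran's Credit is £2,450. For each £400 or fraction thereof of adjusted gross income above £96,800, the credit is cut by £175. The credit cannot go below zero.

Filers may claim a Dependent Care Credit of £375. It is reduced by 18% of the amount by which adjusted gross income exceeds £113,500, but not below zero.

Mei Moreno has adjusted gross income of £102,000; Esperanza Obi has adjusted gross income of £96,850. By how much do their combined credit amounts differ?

£2,100

Mei (£102,000): Veteran's Credit: income exceeds £96,800 by £5,200, which is 13 full-or-partial £400 increments; reduction = 13 × £175 = £2,275, leaving £175. Dependent Care Credit: £102,000 is at or below the £113,500 threshold, so the full £375 applies. total £175 + £375 = £550
Esperanza (£96,850): Veteran's Credit: income exceeds £96,800 by £50, which is 1 full-or-partial £400 increment; reduction = 1 × £175 = £175, leaving £2,275. Dependent Care Credit: £96,850 is at or below the £113,500 threshold, so the full £375 applies. total £2,275 + £375 = £2,650
Difference: |£550 − £2,650| = £2,100.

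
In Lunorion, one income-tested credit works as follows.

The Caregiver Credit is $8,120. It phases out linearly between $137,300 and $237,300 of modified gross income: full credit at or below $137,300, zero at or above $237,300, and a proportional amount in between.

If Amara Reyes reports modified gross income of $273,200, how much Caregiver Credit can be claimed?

$0

Caregiver Credit: $273,200 is at or above $237,300, so the credit is $0.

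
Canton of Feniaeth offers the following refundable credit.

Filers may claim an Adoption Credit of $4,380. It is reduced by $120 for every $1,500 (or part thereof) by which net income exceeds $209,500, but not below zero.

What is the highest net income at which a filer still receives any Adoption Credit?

After 36 increments the reduction is 36 × $120 = $4,320, leaving $60; one more increment wipes it out. Increment 36 ends at excess 36 × $1,500 = $54,000, so the highest qualifying income is $209,500 + $54,000 = $263,500.

$263,500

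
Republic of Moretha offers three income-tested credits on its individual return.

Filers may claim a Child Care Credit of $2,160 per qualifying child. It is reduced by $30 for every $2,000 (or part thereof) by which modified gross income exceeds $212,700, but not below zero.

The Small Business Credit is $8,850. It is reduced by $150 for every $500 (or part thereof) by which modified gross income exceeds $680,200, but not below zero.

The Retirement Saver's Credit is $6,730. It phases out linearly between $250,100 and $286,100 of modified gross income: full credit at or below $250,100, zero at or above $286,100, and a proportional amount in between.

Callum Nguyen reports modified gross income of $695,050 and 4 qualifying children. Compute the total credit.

Child Care Credit: base = 4 × $2,160 = $8,640. income exceeds $212,700 by $482,350, which is 242 full-or-partial $2,000 increments; reduction = 242 × $30 = $7,260, leaving $1,380.
Small Business Credit: income exceeds $680,200 by $14,850, which is 30 full-or-partial $500 increments; reduction = 30 × $150 = $4,500, leaving $4,350.
Retirement Saver's Credit: $695,050 is at or above $286,100, so the credit is $0.
Total: $1,380 + $4,350 + $0 = $5,730.

$5,730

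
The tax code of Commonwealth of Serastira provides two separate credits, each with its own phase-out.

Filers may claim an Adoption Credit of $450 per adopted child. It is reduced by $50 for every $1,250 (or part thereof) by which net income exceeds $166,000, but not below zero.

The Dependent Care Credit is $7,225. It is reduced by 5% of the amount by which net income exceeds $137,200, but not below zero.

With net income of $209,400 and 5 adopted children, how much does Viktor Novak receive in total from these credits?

Adoption Credit: base = 5 × $450 = $2,250. income exceeds $166,000 by $43,400, which is 35 full-or-partial $1,250 increments; reduction = 35 × $50 = $1,750, leaving $500.
Dependent Care Credit: 5% of the $72,200 excess over $137,200 is $3,610; credit = $7,225 − $3,610 = $3,615.
Total: $500 + $3,615 = $4,115.

$4,115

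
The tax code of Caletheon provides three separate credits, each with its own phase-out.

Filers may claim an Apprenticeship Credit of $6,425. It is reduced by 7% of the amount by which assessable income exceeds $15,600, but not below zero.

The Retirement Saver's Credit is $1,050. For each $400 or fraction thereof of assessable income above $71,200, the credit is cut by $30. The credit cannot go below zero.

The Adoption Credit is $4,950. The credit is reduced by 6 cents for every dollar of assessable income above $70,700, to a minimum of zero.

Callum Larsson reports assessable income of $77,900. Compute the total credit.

$7,122

Apprenticeship Credit: 7% of the $62,300 excess over $15,600 is $4,361; credit = $6,425 − $4,361 = $2,064.
Retirement Saver's Credit: income exceeds $71,200 by $6,700, which is 17 full-or-partial $400 increments; reduction = 17 × $30 = $510, leaving $540.
Adoption Credit: 6% of the $7,200 excess over $70,700 is $432; credit = $4,950 − $432 = $4,518.
Total: $2,064 + $540 + $4,518 = $7,122.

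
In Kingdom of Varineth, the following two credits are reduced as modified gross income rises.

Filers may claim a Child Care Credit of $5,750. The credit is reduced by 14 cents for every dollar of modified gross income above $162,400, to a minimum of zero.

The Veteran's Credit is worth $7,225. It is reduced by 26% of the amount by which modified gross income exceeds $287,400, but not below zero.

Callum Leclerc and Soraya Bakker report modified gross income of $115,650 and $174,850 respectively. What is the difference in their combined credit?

Callum ($115,650): Child Care Credit: $115,650 is at or below the $162,400 threshold, so the full $5,750 applies. Veteran's Credit: $115,650 is at or below the $287,400 threshold, so the full $7,225 applies. total $5,750 + $7,225 = $12,975
Soraya ($174,850): Child Care Credit: 14% of the $12,450 excess over $162,400 is $1,743; credit = $5,750 − $1,743 = $4,007. Veteran's Credit: $174,850 is at or below the $287,400 threshold, so the full $7,225 applies. total $4,007 + $7,225 = $11,232
Difference: |$12,975 − $11,232| = $1,743.

$1,743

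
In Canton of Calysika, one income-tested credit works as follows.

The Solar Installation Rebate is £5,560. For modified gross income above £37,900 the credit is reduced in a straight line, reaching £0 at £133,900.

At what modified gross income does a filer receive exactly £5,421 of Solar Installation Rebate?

£5,421 is 5,421/5,560 of the full £5,560, so 139/5,560 of the £96,000 range has been used: income = £37,900 + £96,000 × 139/5,560 = £40,300.

£40,300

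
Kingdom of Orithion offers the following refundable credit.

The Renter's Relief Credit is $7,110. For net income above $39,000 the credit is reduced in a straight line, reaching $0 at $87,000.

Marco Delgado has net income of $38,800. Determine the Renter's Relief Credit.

$7,110

Renter's Relief Credit: $38,800 is at or below the $39,000 threshold, so the full $7,110 applies.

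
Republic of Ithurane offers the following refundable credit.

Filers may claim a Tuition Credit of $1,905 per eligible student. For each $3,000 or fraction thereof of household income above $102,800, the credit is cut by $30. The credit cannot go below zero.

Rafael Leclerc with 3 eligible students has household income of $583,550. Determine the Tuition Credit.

Tuition Credit: base = 3 × $1,905 = $5,715. income exceeds $102,800 by $480,750, which is 161 full-or-partial $3,000 increments; reduction = 161 × $30 = $4,830, leaving $885.

$885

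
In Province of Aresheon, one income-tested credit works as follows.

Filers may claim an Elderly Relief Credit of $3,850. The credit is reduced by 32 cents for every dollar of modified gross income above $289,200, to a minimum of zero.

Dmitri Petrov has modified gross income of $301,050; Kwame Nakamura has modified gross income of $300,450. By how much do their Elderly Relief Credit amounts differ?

Dmitri ($301,050): Elderly Relief Credit: 32% of the $11,850 excess over $289,200 is $3,792; credit = $3,850 − $3,792 = $58.
Kwame ($300,450): Elderly Relief Credit: 32% of the $11,250 excess over $289,200 is $3,600; credit = $3,850 − $3,600 = $250.
Difference: |$58 − $250| = $192.

$192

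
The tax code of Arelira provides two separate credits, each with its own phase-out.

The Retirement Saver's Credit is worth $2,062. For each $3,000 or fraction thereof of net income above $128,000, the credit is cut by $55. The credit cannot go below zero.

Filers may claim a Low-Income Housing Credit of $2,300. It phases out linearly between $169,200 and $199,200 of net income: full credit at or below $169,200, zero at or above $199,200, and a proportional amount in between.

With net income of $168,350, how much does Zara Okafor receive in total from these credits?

$3,592

Retirement Saver's Credit: income exceeds $128,000 by $40,350, which is 14 full-or-partial $3,000 increments; reduction = 14 × $55 = $770, leaving $1,292.
Low-Income Housing Credit: $168,350 is at or below the $169,200 threshold, so the full $2,300 applies.
Total: $1,292 + $2,300 = $3,592.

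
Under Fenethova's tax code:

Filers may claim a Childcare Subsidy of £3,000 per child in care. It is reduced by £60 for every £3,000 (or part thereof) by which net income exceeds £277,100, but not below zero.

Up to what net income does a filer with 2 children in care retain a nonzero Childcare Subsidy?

Full credit = 2 × £3,000 = £6,000.
After 99 increments the reduction is 99 × £60 = £5,940, leaving £60; one more increment wipes it out. Increment 99 ends at excess 99 × £3,000 = £297,000, so the highest qualifying income is £277,100 + £297,000 = £574,100.

£574,100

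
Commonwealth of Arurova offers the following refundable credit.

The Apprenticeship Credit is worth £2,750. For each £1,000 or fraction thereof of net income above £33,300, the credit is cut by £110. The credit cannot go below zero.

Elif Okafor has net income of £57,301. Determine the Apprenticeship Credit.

Apprenticeship Credit: income exceeds £33,300 by £24,001 → 25 increments × £110 = £2,750 ≥ base, so the credit is £0.

£0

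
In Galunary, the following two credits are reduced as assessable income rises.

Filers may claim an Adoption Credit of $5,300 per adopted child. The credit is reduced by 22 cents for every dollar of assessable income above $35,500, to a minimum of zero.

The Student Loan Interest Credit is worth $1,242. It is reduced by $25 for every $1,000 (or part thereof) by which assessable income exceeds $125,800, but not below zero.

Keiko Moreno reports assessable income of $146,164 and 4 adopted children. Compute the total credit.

$717

Adoption Credit: base = 4 × $5,300 = $21,200. 22% of the $110,664 excess over $35,500 is $24,346.08 ≥ base, so the credit is $0.
Student Loan Interest Credit: income exceeds $125,800 by $20,364, which is 21 full-or-partial $1,000 increments; reduction = 21 × $25 = $525, leaving $717.
Total: $0 + $717 = $717.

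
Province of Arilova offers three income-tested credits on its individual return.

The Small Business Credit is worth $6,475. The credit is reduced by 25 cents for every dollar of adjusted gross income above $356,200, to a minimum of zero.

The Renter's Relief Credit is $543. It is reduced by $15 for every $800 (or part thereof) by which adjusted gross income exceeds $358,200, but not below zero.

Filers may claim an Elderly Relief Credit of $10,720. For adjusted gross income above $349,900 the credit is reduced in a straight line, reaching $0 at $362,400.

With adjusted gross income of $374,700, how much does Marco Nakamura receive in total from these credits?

Small Business Credit: 25% of the $18,500 excess over $356,200 is $4,625; credit = $6,475 − $4,625 = $1,850.
Renter's Relief Credit: income exceeds $358,200 by $16,500, which is 21 full-or-partial $800 increments; reduction = 21 × $15 = $315, leaving $228.
Elderly Relief Credit: $374,700 is at or above $362,400, so the credit is $0.
Total: $1,850 + $228 + $0 = $2,078.

$2,078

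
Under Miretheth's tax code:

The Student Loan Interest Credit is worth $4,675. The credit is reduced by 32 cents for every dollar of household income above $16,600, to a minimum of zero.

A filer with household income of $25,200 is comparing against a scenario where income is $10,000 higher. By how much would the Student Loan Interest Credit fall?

$1,923

At $25,200 — 32% of the $8,600 excess over $16,600 is $2,752; credit = $4,675 − $2,752 = $1,923.
At $35,200 — 32% of the $18,600 excess over $16,600 is $5,952 ≥ base, so the credit is $0.
Lost: $1,923 − $0 = $1,923.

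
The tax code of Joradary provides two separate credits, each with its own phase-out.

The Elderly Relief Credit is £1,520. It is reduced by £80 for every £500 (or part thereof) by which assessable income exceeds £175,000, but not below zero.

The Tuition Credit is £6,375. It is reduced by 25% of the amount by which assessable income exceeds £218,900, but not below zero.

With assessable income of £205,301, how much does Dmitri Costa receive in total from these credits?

Elderly Relief Credit: income exceeds £175,000 by £30,301 → 61 increments × £80 = £4,880 ≥ base, so the credit is £0.
Tuition Credit: £205,301 is at or below the £218,900 threshold, so the full £6,375 applies.
Total: £0 + £6,375 = £6,375.

£6,375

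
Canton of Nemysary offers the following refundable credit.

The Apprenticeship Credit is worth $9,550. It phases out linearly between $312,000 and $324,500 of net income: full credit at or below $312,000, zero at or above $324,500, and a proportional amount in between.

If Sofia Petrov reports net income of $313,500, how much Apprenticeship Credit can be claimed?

$8,404

Apprenticeship Credit: $313,500 is $1,500 into a $12,500 phase-out range, leaving 11,000/12,500 of the credit: $9,550 × 11,000/12,500 = $8,404.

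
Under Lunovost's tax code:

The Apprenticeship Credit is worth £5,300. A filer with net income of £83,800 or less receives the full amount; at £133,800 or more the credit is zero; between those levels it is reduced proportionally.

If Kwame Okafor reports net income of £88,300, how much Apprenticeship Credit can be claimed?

£4,823

Apprenticeship Credit: £88,300 is £4,500 into a £50,000 phase-out range, leaving 45,500/50,000 of the credit: £5,300 × 45,500/50,000 = £4,823.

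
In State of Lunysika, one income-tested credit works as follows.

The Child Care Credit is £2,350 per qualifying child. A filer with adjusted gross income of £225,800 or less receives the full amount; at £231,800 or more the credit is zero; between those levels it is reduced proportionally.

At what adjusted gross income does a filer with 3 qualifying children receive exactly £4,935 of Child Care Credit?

Full credit = 3 × £2,350 = £7,050.
£4,935 is 4,935/7,050 of the full £7,050, so 2,115/7,050 of the £6,000 range has been used: income = £225,800 + £6,000 × 2,115/7,050 = £227,600.

£227,600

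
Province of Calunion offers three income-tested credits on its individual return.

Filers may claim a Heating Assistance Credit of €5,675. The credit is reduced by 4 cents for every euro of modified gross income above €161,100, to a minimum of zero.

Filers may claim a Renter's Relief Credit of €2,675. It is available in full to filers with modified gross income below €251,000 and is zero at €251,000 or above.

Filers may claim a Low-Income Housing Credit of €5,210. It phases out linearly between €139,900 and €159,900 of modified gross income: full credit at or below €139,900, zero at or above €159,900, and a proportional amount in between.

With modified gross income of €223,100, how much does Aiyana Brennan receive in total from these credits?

€5,870

Heating Assistance Credit: 4% of the €62,000 excess over €161,100 is €2,480; credit = €5,675 − €2,480 = €3,195.
Renter's Relief Credit: €223,100 is below the €251,000 cutoff, so the full €2,675 applies.
Low-Income Housing Credit: €223,100 is at or above €159,900, so the credit is €0.
Total: €3,195 + €2,675 + €0 = €5,870.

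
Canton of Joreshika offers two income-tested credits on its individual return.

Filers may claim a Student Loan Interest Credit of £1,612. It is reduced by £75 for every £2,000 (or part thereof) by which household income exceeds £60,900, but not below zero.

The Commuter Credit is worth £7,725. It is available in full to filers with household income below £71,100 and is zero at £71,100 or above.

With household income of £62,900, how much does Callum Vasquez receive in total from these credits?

Student Loan Interest Credit: income exceeds £60,900 by £2,000, which is 1 full-or-partial £2,000 increment; reduction = 1 × £75 = £75, leaving £1,537.
Commuter Credit: £62,900 is below the £71,100 cutoff, so the full £7,725 applies.
Total: £1,537 + £7,725 = £9,262.

£9,262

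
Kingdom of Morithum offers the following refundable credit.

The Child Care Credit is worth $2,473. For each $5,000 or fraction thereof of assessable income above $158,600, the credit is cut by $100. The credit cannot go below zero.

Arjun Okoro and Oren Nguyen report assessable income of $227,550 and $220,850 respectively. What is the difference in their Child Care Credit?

$100

Arjun ($227,550): Child Care Credit: income exceeds $158,600 by $68,950, which is 14 full-or-partial $5,000 increments; reduction = 14 × $100 = $1,400, leaving $1,073.
Oren ($220,850): Child Care Credit: income exceeds $158,600 by $62,250, which is 13 full-or-partial $5,000 increments; reduction = 13 × $100 = $1,300, leaving $1,173.
Difference: |$1,073 − $1,173| = $100.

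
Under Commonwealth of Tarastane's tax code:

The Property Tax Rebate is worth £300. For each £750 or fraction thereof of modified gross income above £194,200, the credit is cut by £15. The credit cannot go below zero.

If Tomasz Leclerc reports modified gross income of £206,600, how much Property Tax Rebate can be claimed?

£45

Property Tax Rebate: income exceeds £194,200 by £12,400, which is 17 full-or-partial £750 increments; reduction = 17 × £15 = £255, leaving £45.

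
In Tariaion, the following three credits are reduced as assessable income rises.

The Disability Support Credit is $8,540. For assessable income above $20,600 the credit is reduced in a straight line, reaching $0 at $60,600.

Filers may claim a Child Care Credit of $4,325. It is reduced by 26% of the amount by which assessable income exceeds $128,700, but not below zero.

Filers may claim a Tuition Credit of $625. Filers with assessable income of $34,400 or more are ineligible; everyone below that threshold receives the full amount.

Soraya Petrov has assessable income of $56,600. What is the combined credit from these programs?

$5,179

Disability Support Credit: $56,600 is $36,000 into a $40,000 phase-out range, leaving 4,000/40,000 of the credit: $8,540 × 4,000/40,000 = $854.
Child Care Credit: $56,600 is at or below the $128,700 threshold, so the full $4,325 applies.
Tuition Credit: $56,600 meets or exceeds the $34,400 cutoff, so the credit is $0.
Total: $854 + $4,325 + $0 = $5,179.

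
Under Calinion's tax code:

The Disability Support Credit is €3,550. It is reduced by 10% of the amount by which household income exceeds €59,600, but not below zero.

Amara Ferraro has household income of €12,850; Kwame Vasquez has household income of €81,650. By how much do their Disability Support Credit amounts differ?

Amara (€12,850): Disability Support Credit: €12,850 is at or below the €59,600 threshold, so the full €3,550 applies.
Kwame (€81,650): Disability Support Credit: 10% of the €22,050 excess over €59,600 is €2,205; credit = €3,550 − €2,205 = €1,345.
Difference: |€3,550 − €1,345| = €2,205.

€2,205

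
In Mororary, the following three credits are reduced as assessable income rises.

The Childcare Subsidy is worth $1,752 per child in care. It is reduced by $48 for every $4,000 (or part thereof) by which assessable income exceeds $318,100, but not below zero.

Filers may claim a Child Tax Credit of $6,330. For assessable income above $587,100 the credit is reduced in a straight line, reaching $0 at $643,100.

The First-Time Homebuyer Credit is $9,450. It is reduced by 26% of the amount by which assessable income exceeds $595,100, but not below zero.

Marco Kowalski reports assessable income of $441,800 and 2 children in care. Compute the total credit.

$17,796

Childcare Subsidy: base = 2 × $1,752 = $3,504. income exceeds $318,100 by $123,700, which is 31 full-or-partial $4,000 increments; reduction = 31 × $48 = $1,488, leaving $2,016.
Child Tax Credit: $441,800 is at or below the $587,100 threshold, so the full $6,330 applies.
First-Time Homebuyer Credit: $441,800 is at or below the $595,100 threshold, so the full $9,450 applies.
Total: $2,016 + $6,330 + $9,450 = $17,796.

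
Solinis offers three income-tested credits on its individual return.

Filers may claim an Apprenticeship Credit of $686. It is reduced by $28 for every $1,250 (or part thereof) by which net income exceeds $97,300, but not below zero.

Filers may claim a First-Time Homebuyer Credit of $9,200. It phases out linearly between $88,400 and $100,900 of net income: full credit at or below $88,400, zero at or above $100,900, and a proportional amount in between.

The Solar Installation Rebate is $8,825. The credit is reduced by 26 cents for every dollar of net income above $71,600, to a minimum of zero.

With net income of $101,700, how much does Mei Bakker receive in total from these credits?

Apprenticeship Credit: income exceeds $97,300 by $4,400, which is 4 full-or-partial $1,250 increments; reduction = 4 × $28 = $112, leaving $574.
First-Time Homebuyer Credit: $101,700 is at or above $100,900, so the credit is $0.
Solar Installation Rebate: 26% of the $30,100 excess over $71,600 is $7,826; credit = $8,825 − $7,826 = $999.
Total: $574 + $0 + $999 = $1,573.

$1,573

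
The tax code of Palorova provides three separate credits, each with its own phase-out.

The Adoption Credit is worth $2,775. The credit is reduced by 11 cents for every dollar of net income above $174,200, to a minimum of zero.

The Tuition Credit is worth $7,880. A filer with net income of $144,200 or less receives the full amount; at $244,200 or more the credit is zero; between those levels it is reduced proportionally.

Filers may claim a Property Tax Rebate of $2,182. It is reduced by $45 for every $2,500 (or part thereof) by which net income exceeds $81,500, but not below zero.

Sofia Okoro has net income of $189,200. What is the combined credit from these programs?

Adoption Credit: 11% of the $15,000 excess over $174,200 is $1,650; credit = $2,775 − $1,650 = $1,125.
Tuition Credit: $189,200 is $45,000 into a $100,000 phase-out range, leaving 55,000/100,000 of the credit: $7,880 × 55,000/100,000 = $4,334.
Property Tax Rebate: income exceeds $81,500 by $107,700, which is 44 full-or-partial $2,500 increments; reduction = 44 × $45 = $1,980, leaving $202.
Total: $1,125 + $4,334 + $202 = $5,661.

$5,661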